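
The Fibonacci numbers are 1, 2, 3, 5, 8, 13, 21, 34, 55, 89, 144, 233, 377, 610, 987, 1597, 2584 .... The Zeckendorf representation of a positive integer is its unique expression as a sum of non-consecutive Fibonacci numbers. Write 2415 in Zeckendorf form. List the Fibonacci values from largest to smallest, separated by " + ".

1597 + 610 + 144 + 55 + 8 + 1

Greedy algorithm:
take 1597 (≤ 2415); 2415 − 1597 = 818
take 610 (≤ 818); 818 − 610 = 208
take 144 (≤ 208); 208 − 144 = 64
take 55 (≤ 64); 64 − 55 = 9
take 8 (≤ 9); 9 − 8 = 1
take 1 (≤ 1); 1 − 1 = 0
So 2415 = 1597 + 610 + 144 + 55 + 8 + 1, with no two terms consecutive in the sequence.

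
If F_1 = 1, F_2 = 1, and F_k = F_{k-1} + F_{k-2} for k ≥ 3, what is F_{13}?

233

Iterating the recurrence up to F_{7} = 13 and F_{6} = 8:
F_{8} = F_{7} + F_{6} = 13 + 8 = 21
F_{9} = F_{8} + F_{7} = 21 + 13 = 34
F_{10} = F_{9} + F_{8} = 34 + 21 = 55
F_{11} = F_{10} + F_{9} = 55 + 34 = 89
F_{12} = F_{11} + F_{10} = 89 + 55 = 144
F_{13} = F_{12} + F_{11} = 144 + 89 = 233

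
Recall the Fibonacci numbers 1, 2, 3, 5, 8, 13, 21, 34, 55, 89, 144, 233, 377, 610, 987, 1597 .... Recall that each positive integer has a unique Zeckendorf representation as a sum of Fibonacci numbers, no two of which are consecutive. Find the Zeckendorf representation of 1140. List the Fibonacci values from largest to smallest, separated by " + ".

987 + 144 + 8 + 1

Greedy algorithm:
1140 − 987 = 153
153 − 144 = 9
9 − 8 = 1
1 − 1 = 0
So 1140 = 987 + 144 + 8 + 1, with no two terms consecutive in the sequence.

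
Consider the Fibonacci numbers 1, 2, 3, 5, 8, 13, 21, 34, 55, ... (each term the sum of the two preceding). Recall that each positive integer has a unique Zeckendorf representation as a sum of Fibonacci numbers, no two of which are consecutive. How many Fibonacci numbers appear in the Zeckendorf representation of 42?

2

subtract 34 from 42: 8 remains
subtract 8 from 8: 0 remains
42 = 34 + 8, which has 2 terms.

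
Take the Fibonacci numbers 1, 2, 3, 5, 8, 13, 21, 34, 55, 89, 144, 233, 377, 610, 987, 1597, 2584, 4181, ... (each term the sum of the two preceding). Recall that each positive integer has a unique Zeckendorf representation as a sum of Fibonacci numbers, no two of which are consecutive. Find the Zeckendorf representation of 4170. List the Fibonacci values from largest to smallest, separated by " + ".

Repeatedly subtract the largest Fibonacci number that fits:
4170: greatest Fibonacci not exceeding it is 2584, leaving 1586
1586: greatest Fibonacci not exceeding it is 987, leaving 599
599: greatest Fibonacci not exceeding it is 377, leaving 222
222: greatest Fibonacci not exceeding it is 144, leaving 78
78: greatest Fibonacci not exceeding it is 55, leaving 23
23: greatest Fibonacci not exceeding it is 21, leaving 2
2: greatest Fibonacci not exceeding it is 2, leaving 0
So 4170 = 2584 + 987 + 377 + 144 + 55 + 21 + 2, with no two terms consecutive in the sequence.

2584 + 987 + 377 + 144 + 55 + 21 + 2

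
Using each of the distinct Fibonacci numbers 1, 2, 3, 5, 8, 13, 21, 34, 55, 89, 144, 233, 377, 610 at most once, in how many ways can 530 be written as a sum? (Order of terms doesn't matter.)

12

Starting from the Zeckendorf form and repeatedly splitting a term F_k into F_{k−1} + F_{k−2} (when neither is already used) reaches every representation.
530 = 377+144+8+1 = 377+144+5+3+1 = 377+89+55+8+1 = … (9 more), for 12 in all.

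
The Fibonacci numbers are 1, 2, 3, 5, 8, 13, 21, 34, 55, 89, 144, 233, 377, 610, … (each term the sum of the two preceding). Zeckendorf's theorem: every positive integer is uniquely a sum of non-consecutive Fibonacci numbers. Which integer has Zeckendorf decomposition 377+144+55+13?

377+144+55+13 = 589.

589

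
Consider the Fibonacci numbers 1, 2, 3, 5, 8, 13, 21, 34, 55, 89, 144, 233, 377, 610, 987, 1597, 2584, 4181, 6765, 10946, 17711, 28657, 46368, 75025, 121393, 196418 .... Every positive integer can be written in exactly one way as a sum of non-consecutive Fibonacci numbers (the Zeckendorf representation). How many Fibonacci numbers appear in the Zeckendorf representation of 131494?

9

largest Fibonacci ≤ 131494 is 121393; 131494 − 121393 = 10101
largest Fibonacci ≤ 10101 is 6765; 10101 − 6765 = 3336
largest Fibonacci ≤ 3336 is 2584; 3336 − 2584 = 752
largest Fibonacci ≤ 752 is 610; 752 − 610 = 142
largest Fibonacci ≤ 142 is 89; 142 − 89 = 53
largest Fibonacci ≤ 53 is 34; 53 − 34 = 19
largest Fibonacci ≤ 19 is 13; 19 − 13 = 6
largest Fibonacci ≤ 6 is 5; 6 − 5 = 1
largest Fibonacci ≤ 1 is 1; 1 − 1 = 0
131494 = 121393 + 6765 + 2584 + 610 + 89 + 34 + 13 + 5 + 1, which has 9 terms.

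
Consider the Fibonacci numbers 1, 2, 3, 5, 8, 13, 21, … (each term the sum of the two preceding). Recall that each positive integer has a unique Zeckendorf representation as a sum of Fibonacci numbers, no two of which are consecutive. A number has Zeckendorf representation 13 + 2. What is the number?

15

13 + 2 = 15.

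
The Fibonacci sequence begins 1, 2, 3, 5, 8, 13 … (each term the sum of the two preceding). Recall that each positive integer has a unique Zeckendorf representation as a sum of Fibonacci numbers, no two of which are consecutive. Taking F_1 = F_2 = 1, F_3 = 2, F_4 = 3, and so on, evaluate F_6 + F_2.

9

F_6 + F_2 = 8 + 1 = 9.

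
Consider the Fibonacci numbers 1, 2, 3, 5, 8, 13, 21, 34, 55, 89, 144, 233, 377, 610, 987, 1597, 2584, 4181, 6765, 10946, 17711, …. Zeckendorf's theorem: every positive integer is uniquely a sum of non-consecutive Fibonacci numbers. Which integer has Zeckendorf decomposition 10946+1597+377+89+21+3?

10946+1597+377+89+21+3 = 13033.

13033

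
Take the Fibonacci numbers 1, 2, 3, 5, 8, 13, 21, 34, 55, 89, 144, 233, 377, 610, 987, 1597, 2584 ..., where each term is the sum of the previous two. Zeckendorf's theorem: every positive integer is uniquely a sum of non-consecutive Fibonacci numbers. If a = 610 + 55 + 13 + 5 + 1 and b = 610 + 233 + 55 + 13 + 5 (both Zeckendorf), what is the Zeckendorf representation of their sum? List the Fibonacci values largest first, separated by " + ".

1597 + 3

The two numbers are 684 and 916, so their sum is 1600.
Greedily peel off the largest Fibonacci term at each step:
1600 − 1597 = 3
3 − 3 = 0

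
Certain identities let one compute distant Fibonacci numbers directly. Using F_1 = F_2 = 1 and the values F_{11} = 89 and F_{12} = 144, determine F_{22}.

17711

By the doubling identity F_{2k} = F_k(2F_{k+1} − F_k): F_{22} = 89·(2·144 − 89) = 89·199 = 17711.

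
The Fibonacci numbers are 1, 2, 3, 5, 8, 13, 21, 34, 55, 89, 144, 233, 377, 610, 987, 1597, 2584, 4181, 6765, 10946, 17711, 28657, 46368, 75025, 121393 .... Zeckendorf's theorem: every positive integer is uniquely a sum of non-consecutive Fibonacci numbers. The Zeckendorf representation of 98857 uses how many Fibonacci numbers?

Greedy algorithm:
98857: greatest Fibonacci not exceeding it is 75025, leaving 23832
23832: greatest Fibonacci not exceeding it is 17711, leaving 6121
6121: greatest Fibonacci not exceeding it is 4181, leaving 1940
1940: greatest Fibonacci not exceeding it is 1597, leaving 343
343: greatest Fibonacci not exceeding it is 233, leaving 110
110: greatest Fibonacci not exceeding it is 89, leaving 21
21: greatest Fibonacci not exceeding it is 21, leaving 0
98857 = 75025 + 17711 + 4181 + 1597 + 233 + 89 + 21, which has 7 terms.

7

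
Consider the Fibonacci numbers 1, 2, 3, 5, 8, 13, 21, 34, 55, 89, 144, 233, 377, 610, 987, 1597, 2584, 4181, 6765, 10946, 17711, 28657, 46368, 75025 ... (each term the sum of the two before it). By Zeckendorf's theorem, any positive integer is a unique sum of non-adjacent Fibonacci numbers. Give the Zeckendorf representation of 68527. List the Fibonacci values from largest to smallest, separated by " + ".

46368 + 17711 + 4181 + 233 + 34

take 46368 (≤ 68527); 68527 − 46368 = 22159
take 17711 (≤ 22159); 22159 − 17711 = 4448
take 4181 (≤ 4448); 4448 − 4181 = 267
take 233 (≤ 267); 267 − 233 = 34
take 34 (≤ 34); 34 − 34 = 0
So 68527 = 46368 + 17711 + 4181 + 233 + 34, with no two terms consecutive in the sequence.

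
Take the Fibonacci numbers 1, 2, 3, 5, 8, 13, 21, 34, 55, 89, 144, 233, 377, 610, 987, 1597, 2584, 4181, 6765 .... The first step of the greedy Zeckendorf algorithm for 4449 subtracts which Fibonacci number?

4181

4181 ≤ 4449 < 6765, so the largest Fibonacci number not exceeding 4449 is 4181.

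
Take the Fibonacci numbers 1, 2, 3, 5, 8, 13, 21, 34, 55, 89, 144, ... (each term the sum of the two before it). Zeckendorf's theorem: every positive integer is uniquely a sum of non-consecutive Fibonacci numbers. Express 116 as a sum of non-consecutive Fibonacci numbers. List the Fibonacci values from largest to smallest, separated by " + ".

89 + 21 + 5 + 1

89 ≤ 116 < 144, so take 89; remainder 27
21 ≤ 27 < 34, so take 21; remainder 6
5 ≤ 6 < 8, so take 5; remainder 1
1 ≤ 1 < 2, so take 1; remainder 0
So 116 = 89 + 21 + 5 + 1, with no two terms consecutive in the sequence.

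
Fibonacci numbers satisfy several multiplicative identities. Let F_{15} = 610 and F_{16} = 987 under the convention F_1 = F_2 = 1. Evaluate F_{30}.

832040

By the doubling identity F_{2k} = F_k(2F_{k+1} − F_k): F_{30} = 610·(2·987 − 610) = 610·1364 = 832040.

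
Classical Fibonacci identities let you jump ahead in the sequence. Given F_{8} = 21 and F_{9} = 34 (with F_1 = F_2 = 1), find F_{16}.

By the doubling identity F_{2k} = F_k(2F_{k+1} − F_k): F_{16} = 21·(2·34 − 21) = 21·47 = 987.

987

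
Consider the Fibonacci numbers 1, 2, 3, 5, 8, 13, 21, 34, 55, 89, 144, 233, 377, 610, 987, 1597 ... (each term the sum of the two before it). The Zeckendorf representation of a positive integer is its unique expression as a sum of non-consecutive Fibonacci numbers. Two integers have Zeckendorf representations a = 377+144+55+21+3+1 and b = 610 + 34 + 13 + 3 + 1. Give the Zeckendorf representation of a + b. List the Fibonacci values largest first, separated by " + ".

987 + 233 + 34 + 8

The two numbers are 601 and 661, so their sum is 1262.
1262: greatest Fibonacci not exceeding it is 987, leaving 275
275: greatest Fibonacci not exceeding it is 233, leaving 42
42: greatest Fibonacci not exceeding it is 34, leaving 8
8: greatest Fibonacci not exceeding it is 8, leaving 0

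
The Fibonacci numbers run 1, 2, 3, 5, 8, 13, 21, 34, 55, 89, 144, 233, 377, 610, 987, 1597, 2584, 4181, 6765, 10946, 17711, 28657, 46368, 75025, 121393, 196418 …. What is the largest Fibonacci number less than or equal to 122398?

121393

121393 ≤ 122398 < 196418, so the largest Fibonacci number not exceeding 122398 is 121393.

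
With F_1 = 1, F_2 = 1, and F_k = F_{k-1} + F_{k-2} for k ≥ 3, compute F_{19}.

Iterating the recurrence up to F_{15} = 610 and F_{14} = 377:
F_{16} = F_{15} + F_{14} = 610 + 377 = 987
F_{17} = F_{16} + F_{15} = 987 + 610 = 1597
F_{18} = F_{17} + F_{16} = 1597 + 987 = 2584
F_{19} = F_{18} + F_{17} = 2584 + 1597 = 4181

4181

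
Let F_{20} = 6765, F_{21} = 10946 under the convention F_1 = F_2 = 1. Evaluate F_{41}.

By the addition formula F_{m+n} = F_m F_{n+1} + F_{m−1} F_n with m=21, n=20: F_{41} = 10946·10946 + 6765·6765 = 119814916 + 45765225 = 165580141.

165580141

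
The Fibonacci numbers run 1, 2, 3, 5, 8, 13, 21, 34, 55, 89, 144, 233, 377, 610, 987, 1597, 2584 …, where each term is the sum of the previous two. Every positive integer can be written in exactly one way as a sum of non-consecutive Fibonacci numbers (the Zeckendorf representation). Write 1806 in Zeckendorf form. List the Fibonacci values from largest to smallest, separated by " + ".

largest Fibonacci ≤ 1806 is 1597; 1806 − 1597 = 209
largest Fibonacci ≤ 209 is 144; 209 − 144 = 65
largest Fibonacci ≤ 65 is 55; 65 − 55 = 10
largest Fibonacci ≤ 10 is 8; 10 − 8 = 2
largest Fibonacci ≤ 2 is 2; 2 − 2 = 0
So 1806 = 1597 + 144 + 55 + 8 + 2, with no two terms consecutive in the sequence.

1597 + 144 + 55 + 8 + 2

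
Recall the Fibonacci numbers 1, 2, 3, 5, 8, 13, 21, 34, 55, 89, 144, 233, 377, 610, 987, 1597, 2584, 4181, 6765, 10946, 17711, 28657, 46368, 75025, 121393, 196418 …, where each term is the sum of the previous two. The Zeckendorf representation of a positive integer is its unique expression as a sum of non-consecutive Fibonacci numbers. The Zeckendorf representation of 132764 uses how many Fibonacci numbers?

6

Greedily peel off the largest Fibonacci term at each step:
132764: greatest Fibonacci not exceeding it is 121393, leaving 11371
11371: greatest Fibonacci not exceeding it is 10946, leaving 425
425: greatest Fibonacci not exceeding it is 377, leaving 48
48: greatest Fibonacci not exceeding it is 34, leaving 14
14: greatest Fibonacci not exceeding it is 13, leaving 1
1: greatest Fibonacci not exceeding it is 1, leaving 0
132764 = 121393 + 10946 + 377 + 34 + 13 + 1, which has 6 terms.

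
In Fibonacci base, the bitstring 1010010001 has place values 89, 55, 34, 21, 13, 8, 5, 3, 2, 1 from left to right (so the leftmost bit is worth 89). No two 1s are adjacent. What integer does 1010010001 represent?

132

Summing the place values of the 1 bits: 89 + 34 + 8 + 1 = 132.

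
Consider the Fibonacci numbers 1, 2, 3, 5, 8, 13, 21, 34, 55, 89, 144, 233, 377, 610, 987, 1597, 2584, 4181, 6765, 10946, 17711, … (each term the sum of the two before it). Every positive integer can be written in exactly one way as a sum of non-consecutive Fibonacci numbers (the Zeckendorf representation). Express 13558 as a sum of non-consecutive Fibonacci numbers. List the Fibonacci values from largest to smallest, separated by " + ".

10946 ≤ 13558 < 17711, so take 10946; remainder 2612
2584 ≤ 2612 < 4181, so take 2584; remainder 28
21 ≤ 28 < 34, so take 21; remainder 7
5 ≤ 7 < 8, so take 5; remainder 2
2 ≤ 2 < 3, so take 2; remainder 0
So 13558 = 10946 + 2584 + 21 + 5 + 2, with no two terms consecutive in the sequence.

10946 + 2584 + 21 + 5 + 2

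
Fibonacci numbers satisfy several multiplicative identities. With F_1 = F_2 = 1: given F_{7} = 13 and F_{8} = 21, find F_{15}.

610

By F_{2k+1} = F_k² + F_{k+1}²: F_{15} = 13² + 21² = 169 + 441 = 610.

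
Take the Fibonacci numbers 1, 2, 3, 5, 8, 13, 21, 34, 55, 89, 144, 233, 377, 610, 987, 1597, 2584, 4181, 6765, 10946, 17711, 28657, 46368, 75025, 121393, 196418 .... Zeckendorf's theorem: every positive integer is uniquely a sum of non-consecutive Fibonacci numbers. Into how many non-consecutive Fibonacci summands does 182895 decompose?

subtract 121393 from 182895: 61502 remains
subtract 46368 from 61502: 15134 remains
subtract 10946 from 15134: 4188 remains
subtract 4181 from 4188: 7 remains
subtract 5 from 7: 2 remains
subtract 2 from 2: 0 remains
182895 = 121393 + 46368 + 10946 + 4181 + 5 + 2, which has 6 terms.

6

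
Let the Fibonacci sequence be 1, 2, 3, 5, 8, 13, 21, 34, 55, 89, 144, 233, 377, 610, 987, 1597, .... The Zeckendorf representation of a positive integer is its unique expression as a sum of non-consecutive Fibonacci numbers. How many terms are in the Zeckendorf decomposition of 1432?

4

Greedily peel off the largest Fibonacci term at each step:
subtract 987 from 1432: 445 remains
subtract 377 from 445: 68 remains
subtract 55 from 68: 13 remains
subtract 13 from 13: 0 remains
1432 = 987 + 377 + 55 + 13, which has 4 terms.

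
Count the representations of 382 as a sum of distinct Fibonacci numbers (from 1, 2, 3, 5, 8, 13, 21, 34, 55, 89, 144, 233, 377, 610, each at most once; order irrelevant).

382 = 377+5 = 377+3+2 = 233+144+5 = 233+144+3+2 = … (6 more), for 10 in all.

10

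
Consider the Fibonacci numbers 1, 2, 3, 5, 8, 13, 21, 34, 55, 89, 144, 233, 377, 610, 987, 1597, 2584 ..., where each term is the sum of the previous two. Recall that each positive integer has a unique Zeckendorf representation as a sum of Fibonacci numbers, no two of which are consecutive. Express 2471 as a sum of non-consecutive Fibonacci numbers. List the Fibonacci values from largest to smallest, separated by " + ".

2471: greatest Fibonacci not exceeding it is 1597, leaving 874
874: greatest Fibonacci not exceeding it is 610, leaving 264
264: greatest Fibonacci not exceeding it is 233, leaving 31
31: greatest Fibonacci not exceeding it is 21, leaving 10
10: greatest Fibonacci not exceeding it is 8, leaving 2
2: greatest Fibonacci not exceeding it is 2, leaving 0
So 2471 = 1597 + 610 + 233 + 21 + 8 + 2, with no two terms consecutive in the sequence.

1597 + 610 + 233 + 21 + 8 + 2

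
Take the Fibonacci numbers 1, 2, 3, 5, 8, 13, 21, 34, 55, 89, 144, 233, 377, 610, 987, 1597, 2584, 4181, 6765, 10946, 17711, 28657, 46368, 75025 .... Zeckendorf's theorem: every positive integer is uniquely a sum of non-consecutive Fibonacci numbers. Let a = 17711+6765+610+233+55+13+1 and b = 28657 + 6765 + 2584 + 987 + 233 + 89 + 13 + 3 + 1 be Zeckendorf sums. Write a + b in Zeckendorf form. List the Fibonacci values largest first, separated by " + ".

46368 + 17711 + 610 + 21 + 8 + 2

The two numbers are 25388 and 39332, so their sum is 64720.
largest Fibonacci ≤ 64720 is 46368; 64720 − 46368 = 18352
largest Fibonacci ≤ 18352 is 17711; 18352 − 17711 = 641
largest Fibonacci ≤ 641 is 610; 641 − 610 = 31
largest Fibonacci ≤ 31 is 21; 31 − 21 = 10
largest Fibonacci ≤ 10 is 8; 10 − 8 = 2
largest Fibonacci ≤ 2 is 2; 2 − 2 = 0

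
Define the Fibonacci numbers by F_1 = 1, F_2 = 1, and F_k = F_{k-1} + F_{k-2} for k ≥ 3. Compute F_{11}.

89

Iterating the recurrence up to F_{4} = 3 and F_{3} = 2:
F_{5} = F_{4} + F_{3} = 3 + 2 = 5
F_{6} = F_{5} + F_{4} = 5 + 3 = 8
F_{7} = F_{6} + F_{5} = 8 + 5 = 13
F_{8} = F_{7} + F_{6} = 13 + 8 = 21
F_{9} = F_{8} + F_{7} = 21 + 13 = 34
F_{10} = F_{9} + F_{8} = 34 + 21 = 55
F_{11} = F_{10} + F_{9} = 55 + 34 = 89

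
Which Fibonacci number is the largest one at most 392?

377

377 ≤ 392 < 610, so the largest Fibonacci number not exceeding 392 is 377.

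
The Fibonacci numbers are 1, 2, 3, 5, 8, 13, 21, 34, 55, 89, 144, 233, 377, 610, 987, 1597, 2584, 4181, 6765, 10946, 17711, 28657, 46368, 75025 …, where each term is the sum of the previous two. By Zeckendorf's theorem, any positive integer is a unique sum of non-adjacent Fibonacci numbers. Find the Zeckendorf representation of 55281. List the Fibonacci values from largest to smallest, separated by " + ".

Greedily peel off the largest Fibonacci term at each step:
55281: greatest Fibonacci not exceeding it is 46368, leaving 8913
8913: greatest Fibonacci not exceeding it is 6765, leaving 2148
2148: greatest Fibonacci not exceeding it is 1597, leaving 551
551: greatest Fibonacci not exceeding it is 377, leaving 174
174: greatest Fibonacci not exceeding it is 144, leaving 30
30: greatest Fibonacci not exceeding it is 21, leaving 9
9: greatest Fibonacci not exceeding it is 8, leaving 1
1: greatest Fibonacci not exceeding it is 1, leaving 0
So 55281 = 46368 + 6765 + 1597 + 377 + 144 + 21 + 8 + 1, with no two terms consecutive in the sequence.

46368 + 6765 + 1597 + 377 + 144 + 21 + 8 + 1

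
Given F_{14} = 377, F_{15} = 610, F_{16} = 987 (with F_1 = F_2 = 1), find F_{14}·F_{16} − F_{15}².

377·987 − 610² = 372099 − 372100 = -1. (Cassini's identity: F_{k−1}F_{k+1} − F_k² = (−1)^k.)

-1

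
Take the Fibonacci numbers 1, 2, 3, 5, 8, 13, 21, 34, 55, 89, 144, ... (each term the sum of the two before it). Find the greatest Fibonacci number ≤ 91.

89

89 ≤ 91 < 144, so the largest Fibonacci number not exceeding 91 is 89.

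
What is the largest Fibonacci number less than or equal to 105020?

75025 ≤ 105020 < 121393, so the largest Fibonacci number not exceeding 105020 is 75025.

75025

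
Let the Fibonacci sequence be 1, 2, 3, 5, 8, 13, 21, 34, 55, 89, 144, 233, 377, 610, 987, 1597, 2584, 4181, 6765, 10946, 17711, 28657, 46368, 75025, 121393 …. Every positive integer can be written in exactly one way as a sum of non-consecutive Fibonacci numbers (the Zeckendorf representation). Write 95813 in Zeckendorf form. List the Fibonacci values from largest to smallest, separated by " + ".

75025 + 17711 + 2584 + 377 + 89 + 21 + 5 + 1

Repeatedly subtract the largest Fibonacci number that fits:
95813: greatest Fibonacci not exceeding it is 75025, leaving 20788
20788: greatest Fibonacci not exceeding it is 17711, leaving 3077
3077: greatest Fibonacci not exceeding it is 2584, leaving 493
493: greatest Fibonacci not exceeding it is 377, leaving 116
116: greatest Fibonacci not exceeding it is 89, leaving 27
27: greatest Fibonacci not exceeding it is 21, leaving 6
6: greatest Fibonacci not exceeding it is 5, leaving 1
1: greatest Fibonacci not exceeding it is 1, leaving 0
So 95813 = 75025 + 17711 + 2584 + 377 + 89 + 21 + 5 + 1, with no two terms consecutive in the sequence.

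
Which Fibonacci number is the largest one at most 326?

233

233 ≤ 326 < 377, so the largest Fibonacci number not exceeding 326 is 233.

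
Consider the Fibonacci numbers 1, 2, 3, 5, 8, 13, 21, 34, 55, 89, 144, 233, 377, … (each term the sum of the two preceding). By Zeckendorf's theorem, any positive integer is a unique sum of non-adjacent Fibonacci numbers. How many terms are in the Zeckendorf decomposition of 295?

4

Repeatedly subtract the largest Fibonacci number that fits:
233 ≤ 295 < 377, so take 233; remainder 62
55 ≤ 62 < 89, so take 55; remainder 7
5 ≤ 7 < 8, so take 5; remainder 2
2 ≤ 2 < 3, so take 2; remainder 0
295 = 233 + 55 + 5 + 2, which has 4 terms.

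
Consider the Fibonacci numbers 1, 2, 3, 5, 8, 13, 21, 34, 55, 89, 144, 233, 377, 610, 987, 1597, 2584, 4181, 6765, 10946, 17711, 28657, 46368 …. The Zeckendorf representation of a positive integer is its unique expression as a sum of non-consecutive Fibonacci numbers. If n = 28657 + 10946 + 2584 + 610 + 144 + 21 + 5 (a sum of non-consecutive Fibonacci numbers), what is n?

28657 + 10946 + 2584 + 610 + 144 + 21 + 5 = 42967.

42967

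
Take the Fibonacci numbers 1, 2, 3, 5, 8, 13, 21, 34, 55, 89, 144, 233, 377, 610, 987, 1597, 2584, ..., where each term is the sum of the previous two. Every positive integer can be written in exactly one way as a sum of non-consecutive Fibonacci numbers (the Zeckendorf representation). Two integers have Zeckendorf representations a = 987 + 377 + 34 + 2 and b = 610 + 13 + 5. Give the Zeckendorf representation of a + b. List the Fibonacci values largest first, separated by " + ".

1597 + 377 + 34 + 13 + 5 + 2

The two numbers are 1400 and 628, so their sum is 2028.
2028: greatest Fibonacci not exceeding it is 1597, leaving 431
431: greatest Fibonacci not exceeding it is 377, leaving 54
54: greatest Fibonacci not exceeding it is 34, leaving 20
20: greatest Fibonacci not exceeding it is 13, leaving 7
7: greatest Fibonacci not exceeding it is 5, leaving 2
2: greatest Fibonacci not exceeding it is 2, leaving 0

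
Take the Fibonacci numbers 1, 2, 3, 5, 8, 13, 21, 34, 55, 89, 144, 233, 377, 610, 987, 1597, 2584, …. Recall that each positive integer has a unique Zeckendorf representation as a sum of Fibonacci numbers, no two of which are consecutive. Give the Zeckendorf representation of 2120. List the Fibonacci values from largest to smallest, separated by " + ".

1597 + 377 + 144 + 2

take 1597 (≤ 2120); 2120 − 1597 = 523
take 377 (≤ 523); 523 − 377 = 146
take 144 (≤ 146); 146 − 144 = 2
take 2 (≤ 2); 2 − 2 = 0
So 2120 = 1597 + 377 + 144 + 2, with no two terms consecutive in the sequence.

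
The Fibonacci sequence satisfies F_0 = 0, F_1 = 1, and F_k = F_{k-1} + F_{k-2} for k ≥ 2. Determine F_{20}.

Iterating the recurrence up to F_{14} = 377 and F_{13} = 233:
F_{15} = F_{14} + F_{13} = 377 + 233 = 610
F_{16} = F_{15} + F_{14} = 610 + 377 = 987
F_{17} = F_{16} + F_{15} = 987 + 610 = 1597
F_{18} = F_{17} + F_{16} = 1597 + 987 = 2584
F_{19} = F_{18} + F_{17} = 2584 + 1597 = 4181
F_{20} = F_{19} + F_{18} = 4181 + 2584 = 6765

6765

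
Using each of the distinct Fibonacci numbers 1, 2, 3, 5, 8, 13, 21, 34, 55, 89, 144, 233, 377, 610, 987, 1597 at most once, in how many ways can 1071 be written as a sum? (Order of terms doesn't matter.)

23

Each representation comes from the Zeckendorf form by replacing some F_k with F_{k−1} + F_{k−2} where possible.
1071 = 987+55+21+8 = 987+55+21+5+3 = 610+377+55+21+8 = 987+55+21+5+2+1 = 987+55+13+8+5+3 = … (18 more), for 23 in all.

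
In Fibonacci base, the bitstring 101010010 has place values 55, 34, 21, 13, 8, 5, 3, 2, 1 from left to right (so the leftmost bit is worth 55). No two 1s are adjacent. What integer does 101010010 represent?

Summing the place values of the 1 bits: 55 + 21 + 8 + 2 = 86.

86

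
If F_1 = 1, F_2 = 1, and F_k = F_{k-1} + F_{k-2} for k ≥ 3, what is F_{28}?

Iterating the recurrence up to F_{22} = 17711 and F_{21} = 10946:
F_{23} = F_{22} + F_{21} = 17711 + 10946 = 28657
F_{24} = F_{23} + F_{22} = 28657 + 17711 = 46368
F_{25} = F_{24} + F_{23} = 46368 + 28657 = 75025
F_{26} = F_{25} + F_{24} = 75025 + 46368 = 121393
F_{27} = F_{26} + F_{25} = 121393 + 75025 = 196418
F_{28} = F_{27} + F_{26} = 196418 + 121393 = 317811

317811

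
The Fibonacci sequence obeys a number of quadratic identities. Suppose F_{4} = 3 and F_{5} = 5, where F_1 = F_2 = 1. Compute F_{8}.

21

By the doubling identity F_{2k} = F_k(2F_{k+1} − F_k): F_{8} = 3·(2·5 − 3) = 3·7 = 21.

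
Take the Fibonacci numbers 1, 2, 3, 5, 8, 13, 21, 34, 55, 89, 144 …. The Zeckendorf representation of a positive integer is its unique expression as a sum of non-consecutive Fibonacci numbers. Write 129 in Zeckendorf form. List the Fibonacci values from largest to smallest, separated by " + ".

Repeatedly subtract the largest Fibonacci number that fits:
subtract 89 from 129: 40 remains
subtract 34 from 40: 6 remains
subtract 5 from 6: 1 remains
subtract 1 from 1: 0 remains
So 129 = 89 + 34 + 5 + 1, with no two terms consecutive in the sequence.

89 + 34 + 5 + 1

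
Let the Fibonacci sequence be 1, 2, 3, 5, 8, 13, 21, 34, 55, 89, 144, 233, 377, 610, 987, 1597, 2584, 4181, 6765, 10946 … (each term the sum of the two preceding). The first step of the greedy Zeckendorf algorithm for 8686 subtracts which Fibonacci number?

6765

6765 ≤ 8686 < 10946, so the largest Fibonacci number not exceeding 8686 is 6765.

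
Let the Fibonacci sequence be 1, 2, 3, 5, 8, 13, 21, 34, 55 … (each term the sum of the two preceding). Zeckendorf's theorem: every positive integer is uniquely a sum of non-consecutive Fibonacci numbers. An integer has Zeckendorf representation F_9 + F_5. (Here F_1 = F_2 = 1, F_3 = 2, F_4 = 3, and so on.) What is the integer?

39

F_9 + F_5 = 34 + 5 = 39.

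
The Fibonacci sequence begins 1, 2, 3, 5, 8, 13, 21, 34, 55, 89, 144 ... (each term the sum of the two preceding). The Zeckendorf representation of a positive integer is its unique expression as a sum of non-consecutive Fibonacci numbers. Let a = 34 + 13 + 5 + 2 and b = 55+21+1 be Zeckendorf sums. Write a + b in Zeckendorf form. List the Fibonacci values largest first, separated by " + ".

89 + 34 + 8

The two numbers are 54 and 77, so their sum is 131.
89 ≤ 131 < 144, so take 89; remainder 42
34 ≤ 42 < 55, so take 34; remainder 8
8 ≤ 8 < 13, so take 8; remainder 0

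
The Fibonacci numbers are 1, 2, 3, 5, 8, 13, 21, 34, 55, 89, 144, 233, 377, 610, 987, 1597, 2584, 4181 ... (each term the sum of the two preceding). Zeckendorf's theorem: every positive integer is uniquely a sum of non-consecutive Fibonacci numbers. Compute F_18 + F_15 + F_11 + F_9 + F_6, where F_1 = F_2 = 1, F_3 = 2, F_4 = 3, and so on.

3325

F_18 + F_15 + F_11 + F_9 + F_6 = 2584 + 610 + 89 + 34 + 8 = 3325.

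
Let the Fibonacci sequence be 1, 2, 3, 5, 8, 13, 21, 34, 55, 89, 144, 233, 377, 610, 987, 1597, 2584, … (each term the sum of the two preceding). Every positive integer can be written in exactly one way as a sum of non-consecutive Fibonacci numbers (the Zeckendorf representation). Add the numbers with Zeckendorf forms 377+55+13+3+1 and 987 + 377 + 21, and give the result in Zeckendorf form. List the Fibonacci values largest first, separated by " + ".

1597 + 233 + 3 + 1

The two numbers are 449 and 1385, so their sum is 1834.
take 1597 (≤ 1834); 1834 − 1597 = 237
take 233 (≤ 237); 237 − 233 = 4
take 3 (≤ 4); 4 − 3 = 1
take 1 (≤ 1); 1 − 1 = 0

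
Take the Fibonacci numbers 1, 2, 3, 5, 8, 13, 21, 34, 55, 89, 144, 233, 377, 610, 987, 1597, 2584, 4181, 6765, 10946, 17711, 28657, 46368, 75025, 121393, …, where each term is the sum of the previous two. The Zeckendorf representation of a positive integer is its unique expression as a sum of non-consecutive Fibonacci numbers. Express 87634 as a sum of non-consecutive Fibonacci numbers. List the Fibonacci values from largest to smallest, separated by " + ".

take 75025 (≤ 87634); 87634 − 75025 = 12609
take 10946 (≤ 12609); 12609 − 10946 = 1663
take 1597 (≤ 1663); 1663 − 1597 = 66
take 55 (≤ 66); 66 − 55 = 11
take 8 (≤ 11); 11 − 8 = 3
take 3 (≤ 3); 3 − 3 = 0
So 87634 = 75025 + 10946 + 1597 + 55 + 8 + 3, with no two terms consecutive in the sequence.

75025 + 10946 + 1597 + 55 + 8 + 3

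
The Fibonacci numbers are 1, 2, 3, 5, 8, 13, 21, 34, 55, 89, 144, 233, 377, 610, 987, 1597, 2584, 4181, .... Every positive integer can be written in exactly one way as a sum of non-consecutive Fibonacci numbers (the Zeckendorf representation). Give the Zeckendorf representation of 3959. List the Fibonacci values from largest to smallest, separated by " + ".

Greedy algorithm:
2584 ≤ 3959 < 4181, so take 2584; remainder 1375
987 ≤ 1375 < 1597, so take 987; remainder 388
377 ≤ 388 < 610, so take 377; remainder 11
8 ≤ 11 < 13, so take 8; remainder 3
3 ≤ 3 < 5, so take 3; remainder 0
So 3959 = 2584 + 987 + 377 + 8 + 3, with no two terms consecutive in the sequence.

2584 + 987 + 377 + 8 + 3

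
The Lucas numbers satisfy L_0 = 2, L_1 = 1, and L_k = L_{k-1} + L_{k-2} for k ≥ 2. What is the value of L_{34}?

Iterating the recurrence up to L_{27} = 439204 and L_{26} = 271443:
L_{28} = L_{27} + L_{26} = 439204 + 271443 = 710647
L_{29} = L_{28} + L_{27} = 710647 + 439204 = 1149851
L_{30} = L_{29} + L_{28} = 1149851 + 710647 = 1860498
L_{31} = L_{30} + L_{29} = 1860498 + 1149851 = 3010349
L_{32} = L_{31} + L_{30} = 3010349 + 1860498 = 4870847
L_{33} = L_{32} + L_{31} = 4870847 + 3010349 = 7881196
L_{34} = L_{33} + L_{32} = 7881196 + 4870847 = 12752043

12752043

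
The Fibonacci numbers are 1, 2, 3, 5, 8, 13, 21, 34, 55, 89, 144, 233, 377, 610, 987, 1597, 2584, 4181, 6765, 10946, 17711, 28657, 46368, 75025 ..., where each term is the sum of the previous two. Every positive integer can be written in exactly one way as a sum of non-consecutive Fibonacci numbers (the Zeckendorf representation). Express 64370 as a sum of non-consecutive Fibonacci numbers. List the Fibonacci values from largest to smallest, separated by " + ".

46368 ≤ 64370 < 75025, so take 46368; remainder 18002
17711 ≤ 18002 < 28657, so take 17711; remainder 291
233 ≤ 291 < 377, so take 233; remainder 58
55 ≤ 58 < 89, so take 55; remainder 3
3 ≤ 3 < 5, so take 3; remainder 0
So 64370 = 46368 + 17711 + 233 + 55 + 3, with no two terms consecutive in the sequence.

46368 + 17711 + 233 + 55 + 3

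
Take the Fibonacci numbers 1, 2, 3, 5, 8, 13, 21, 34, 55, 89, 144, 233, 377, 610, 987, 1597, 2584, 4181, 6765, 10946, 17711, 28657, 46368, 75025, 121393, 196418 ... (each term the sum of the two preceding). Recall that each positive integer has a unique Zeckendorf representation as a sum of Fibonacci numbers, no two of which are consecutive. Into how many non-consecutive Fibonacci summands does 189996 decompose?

Greedy algorithm:
189996 − 121393 = 68603
68603 − 46368 = 22235
22235 − 17711 = 4524
4524 − 4181 = 343
343 − 233 = 110
110 − 89 = 21
21 − 21 = 0
189996 = 121393 + 46368 + 17711 + 4181 + 233 + 89 + 21, which has 7 terms.

7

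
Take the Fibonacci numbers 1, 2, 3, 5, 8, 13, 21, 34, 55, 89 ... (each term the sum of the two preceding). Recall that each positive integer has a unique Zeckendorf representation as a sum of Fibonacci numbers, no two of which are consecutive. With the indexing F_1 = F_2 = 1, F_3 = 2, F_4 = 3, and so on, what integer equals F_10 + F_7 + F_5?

73

F_10 + F_7 + F_5 = 55 + 13 + 5 = 73.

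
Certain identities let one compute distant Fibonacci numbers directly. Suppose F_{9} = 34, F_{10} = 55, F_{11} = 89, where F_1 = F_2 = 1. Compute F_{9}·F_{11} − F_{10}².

34·89 − 55² = 3026 − 3025 = 1. (Cassini's identity: F_{k−1}F_{k+1} − F_k² = (−1)^k.)

1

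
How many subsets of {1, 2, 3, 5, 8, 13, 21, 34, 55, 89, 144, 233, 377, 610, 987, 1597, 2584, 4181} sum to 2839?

27

Each representation comes from the Zeckendorf form by replacing some F_k with F_{k−1} + F_{k−2} where possible.
2839 = 2584+233+21+1 = 2584+233+13+8+1 = 2584+144+89+21+1 = 1597+987+233+21+1 = 2584+233+13+5+3+1 = … (22 more), for 27 in all.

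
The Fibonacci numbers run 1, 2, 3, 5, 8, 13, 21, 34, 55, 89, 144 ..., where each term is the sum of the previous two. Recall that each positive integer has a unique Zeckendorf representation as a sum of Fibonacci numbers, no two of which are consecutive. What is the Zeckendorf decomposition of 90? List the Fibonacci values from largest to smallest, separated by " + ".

89 ≤ 90 < 144, so take 89; remainder 1
1 ≤ 1 < 2, so take 1; remainder 0
So 90 = 89 + 1, with no two terms consecutive in the sequence.

89 + 1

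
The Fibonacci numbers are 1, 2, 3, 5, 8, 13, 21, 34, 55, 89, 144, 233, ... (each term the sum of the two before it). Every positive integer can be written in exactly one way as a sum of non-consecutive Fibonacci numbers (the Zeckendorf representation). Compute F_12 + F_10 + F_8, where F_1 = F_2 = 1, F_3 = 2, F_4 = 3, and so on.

F_12 + F_10 + F_8 = 144 + 55 + 21 = 220.

220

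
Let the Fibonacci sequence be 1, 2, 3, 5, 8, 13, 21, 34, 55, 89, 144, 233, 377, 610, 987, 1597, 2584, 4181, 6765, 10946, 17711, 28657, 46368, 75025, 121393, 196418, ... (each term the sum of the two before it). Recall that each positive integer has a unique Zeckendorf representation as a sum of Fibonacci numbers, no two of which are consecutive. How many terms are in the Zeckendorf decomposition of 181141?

10

Greedy algorithm:
largest Fibonacci ≤ 181141 is 121393; 181141 − 121393 = 59748
largest Fibonacci ≤ 59748 is 46368; 59748 − 46368 = 13380
largest Fibonacci ≤ 13380 is 10946; 13380 − 10946 = 2434
largest Fibonacci ≤ 2434 is 1597; 2434 − 1597 = 837
largest Fibonacci ≤ 837 is 610; 837 − 610 = 227
largest Fibonacci ≤ 227 is 144; 227 − 144 = 83
largest Fibonacci ≤ 83 is 55; 83 − 55 = 28
largest Fibonacci ≤ 28 is 21; 28 − 21 = 7
largest Fibonacci ≤ 7 is 5; 7 − 5 = 2
largest Fibonacci ≤ 2 is 2; 2 − 2 = 0
181141 = 121393 + 46368 + 10946 + 1597 + 610 + 144 + 55 + 21 + 5 + 2, which has 10 terms.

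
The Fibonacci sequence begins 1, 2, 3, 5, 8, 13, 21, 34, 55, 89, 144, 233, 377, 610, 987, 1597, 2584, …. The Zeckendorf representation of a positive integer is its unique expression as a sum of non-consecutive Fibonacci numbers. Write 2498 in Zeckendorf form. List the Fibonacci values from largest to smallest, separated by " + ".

1597 + 610 + 233 + 55 + 3

Greedily peel off the largest Fibonacci term at each step:
1597 ≤ 2498 < 2584, so take 1597; remainder 901
610 ≤ 901 < 987, so take 610; remainder 291
233 ≤ 291 < 377, so take 233; remainder 58
55 ≤ 58 < 89, so take 55; remainder 3
3 ≤ 3 < 5, so take 3; remainder 0
So 2498 = 1597 + 610 + 233 + 55 + 3, with no two terms consecutive in the sequence.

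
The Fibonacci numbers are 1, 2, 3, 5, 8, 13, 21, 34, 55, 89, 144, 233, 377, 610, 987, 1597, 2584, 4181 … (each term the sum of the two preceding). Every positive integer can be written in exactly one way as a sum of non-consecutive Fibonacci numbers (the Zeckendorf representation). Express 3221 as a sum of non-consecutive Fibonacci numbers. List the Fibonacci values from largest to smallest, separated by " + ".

2584 + 610 + 21 + 5 + 1

3221: greatest Fibonacci not exceeding it is 2584, leaving 637
637: greatest Fibonacci not exceeding it is 610, leaving 27
27: greatest Fibonacci not exceeding it is 21, leaving 6
6: greatest Fibonacci not exceeding it is 5, leaving 1
1: greatest Fibonacci not exceeding it is 1, leaving 0
So 3221 = 2584 + 610 + 21 + 5 + 1, with no two terms consecutive in the sequence.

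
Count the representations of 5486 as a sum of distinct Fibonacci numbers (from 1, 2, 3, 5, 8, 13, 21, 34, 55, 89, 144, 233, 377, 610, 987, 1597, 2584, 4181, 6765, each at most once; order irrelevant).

32

5486 = 4181+987+233+55+21+8+1 = 4181+987+233+55+21+5+3+1 = 4181+987+144+89+55+21+8+1 = 4181+610+377+233+55+21+8+1 = … (28 more), for 32 in all.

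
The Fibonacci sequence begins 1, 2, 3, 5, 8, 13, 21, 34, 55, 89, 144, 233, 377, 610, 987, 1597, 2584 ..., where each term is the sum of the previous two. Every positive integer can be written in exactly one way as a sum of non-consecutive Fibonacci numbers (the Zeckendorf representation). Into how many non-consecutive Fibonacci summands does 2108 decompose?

6

subtract 1597 from 2108: 511 remains
subtract 377 from 511: 134 remains
subtract 89 from 134: 45 remains
subtract 34 from 45: 11 remains
subtract 8 from 11: 3 remains
subtract 3 from 3: 0 remains
2108 = 1597 + 377 + 89 + 34 + 8 + 3, which has 6 terms.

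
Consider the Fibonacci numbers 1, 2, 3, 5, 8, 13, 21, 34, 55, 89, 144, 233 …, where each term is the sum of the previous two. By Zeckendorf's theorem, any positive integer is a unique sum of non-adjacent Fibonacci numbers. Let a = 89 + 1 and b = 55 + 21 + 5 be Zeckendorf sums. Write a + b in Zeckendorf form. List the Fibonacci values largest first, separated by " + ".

The two numbers are 90 and 81, so their sum is 171.
171 − 144 = 27
27 − 21 = 6
6 − 5 = 1
1 − 1 = 0

144 + 21 + 5 + 1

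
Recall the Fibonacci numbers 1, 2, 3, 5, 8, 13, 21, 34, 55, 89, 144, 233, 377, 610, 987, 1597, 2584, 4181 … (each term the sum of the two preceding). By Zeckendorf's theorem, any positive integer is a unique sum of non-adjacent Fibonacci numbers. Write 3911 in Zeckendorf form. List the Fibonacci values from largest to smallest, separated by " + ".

Greedy algorithm:
take 2584 (≤ 3911); 3911 − 2584 = 1327
take 987 (≤ 1327); 1327 − 987 = 340
take 233 (≤ 340); 340 − 233 = 107
take 89 (≤ 107); 107 − 89 = 18
take 13 (≤ 18); 18 − 13 = 5
take 5 (≤ 5); 5 − 5 = 0
So 3911 = 2584 + 987 + 233 + 89 + 13 + 5, with no two terms consecutive in the sequence.

2584 + 987 + 233 + 89 + 13 + 5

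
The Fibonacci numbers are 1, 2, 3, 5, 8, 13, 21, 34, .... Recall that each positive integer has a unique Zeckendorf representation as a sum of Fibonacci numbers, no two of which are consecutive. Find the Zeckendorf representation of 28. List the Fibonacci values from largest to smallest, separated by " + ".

21 + 5 + 2

Repeatedly subtract the largest Fibonacci number that fits:
28: greatest Fibonacci not exceeding it is 21, leaving 7
7: greatest Fibonacci not exceeding it is 5, leaving 2
2: greatest Fibonacci not exceeding it is 2, leaving 0
So 28 = 21 + 5 + 2, with no two terms consecutive in the sequence.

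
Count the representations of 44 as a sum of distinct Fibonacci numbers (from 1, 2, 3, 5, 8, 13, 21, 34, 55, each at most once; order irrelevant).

4

Each representation comes from the Zeckendorf form by replacing some F_k with F_{k−1} + F_{k−2} where possible.
44 = 34+8+2 = 34+5+3+2 = 21+13+8+2 = 21+13+5+3+2 — 4 representations.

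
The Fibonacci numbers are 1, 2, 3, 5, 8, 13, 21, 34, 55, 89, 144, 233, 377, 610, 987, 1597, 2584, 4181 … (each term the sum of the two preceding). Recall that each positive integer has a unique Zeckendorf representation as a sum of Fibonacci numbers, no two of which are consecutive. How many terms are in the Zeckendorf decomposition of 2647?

3

2647: greatest Fibonacci not exceeding it is 2584, leaving 63
63: greatest Fibonacci not exceeding it is 55, leaving 8
8: greatest Fibonacci not exceeding it is 8, leaving 0
2647 = 2584 + 55 + 8, which has 3 terms.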